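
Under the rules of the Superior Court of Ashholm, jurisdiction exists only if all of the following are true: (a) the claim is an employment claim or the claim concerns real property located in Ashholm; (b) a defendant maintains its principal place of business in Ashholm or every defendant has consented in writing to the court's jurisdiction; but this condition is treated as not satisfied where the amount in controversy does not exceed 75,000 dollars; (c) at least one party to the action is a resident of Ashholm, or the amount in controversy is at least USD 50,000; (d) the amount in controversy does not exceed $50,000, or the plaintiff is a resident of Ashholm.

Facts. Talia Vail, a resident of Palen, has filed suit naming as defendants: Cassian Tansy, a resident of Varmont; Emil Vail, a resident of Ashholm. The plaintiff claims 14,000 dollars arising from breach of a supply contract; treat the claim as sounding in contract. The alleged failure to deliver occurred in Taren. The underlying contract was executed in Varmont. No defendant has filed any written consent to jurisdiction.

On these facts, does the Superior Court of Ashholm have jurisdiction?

No

The Superior Court of Ashholm:
  (a) The claim is a contract claim, not an employment claim; the claim does not concern real property — every alternative fails. Not met.
  (b) No defendant is a corporation; no such written consent has been filed — no alternative holds. Not satisfied.
  (c) Emil Vail resides in Ashholm, so this disjunct is met. Met.
  (d) The amount in controversy is 14,000 dollars, within the $50,000 ceiling — that alternative is enough. Condition met.
  → Not every requirement is met — no jurisdiction.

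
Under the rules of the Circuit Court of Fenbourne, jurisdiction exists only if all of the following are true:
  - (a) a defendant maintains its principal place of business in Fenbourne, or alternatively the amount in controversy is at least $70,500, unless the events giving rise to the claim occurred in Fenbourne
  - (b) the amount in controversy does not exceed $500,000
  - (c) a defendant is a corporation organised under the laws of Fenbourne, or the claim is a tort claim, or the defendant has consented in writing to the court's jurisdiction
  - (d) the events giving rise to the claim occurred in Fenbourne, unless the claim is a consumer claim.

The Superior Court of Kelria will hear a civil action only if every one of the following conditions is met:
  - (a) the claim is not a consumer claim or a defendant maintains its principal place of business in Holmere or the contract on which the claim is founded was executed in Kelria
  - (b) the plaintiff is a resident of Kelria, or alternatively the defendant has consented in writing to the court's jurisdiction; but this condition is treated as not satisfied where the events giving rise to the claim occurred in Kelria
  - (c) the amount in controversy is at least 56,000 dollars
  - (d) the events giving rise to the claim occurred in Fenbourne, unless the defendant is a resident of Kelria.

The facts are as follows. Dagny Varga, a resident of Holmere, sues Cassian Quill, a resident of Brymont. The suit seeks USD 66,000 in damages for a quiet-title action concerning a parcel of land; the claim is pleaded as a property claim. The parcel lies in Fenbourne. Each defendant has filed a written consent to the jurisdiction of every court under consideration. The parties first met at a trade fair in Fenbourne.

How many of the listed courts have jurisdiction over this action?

The Circuit Court of Fenbourne:
  (a) No defendant is a corporation; the amount in controversy is USD 66,000, below the USD 70,500 floor — no alternative holds. However, the operative events occurred in Fenbourne, so the 'unless' proviso supplies this condition. Condition met.
  (b) The amount in controversy is 66,000 dollars, within the USD 500,000 ceiling. Condition met.
  (c) Every defendant has filed written consent, so this disjunct is met. Met.
  (d) The operative events occurred in Fenbourne. Met.
  → Every requirement is satisfied — jurisdiction.
The Superior Court of Kelria:
  (a) The claim is a property claim, not a consumer claim, so one alternative holds. Satisfied.
  (b) Every defendant has filed written consent, so this disjunct is met. The exception is not triggered, since the operative events occurred in Fenbourne, not Kelria. Condition met.
  (c) The amount in controversy is $66,000, which meets the USD 56,000 floor. Satisfied.
  (d) The operative events occurred in Fenbourne. Satisfied.
  → Every requirement is satisfied — jurisdiction.
Courts with jurisdiction: the Circuit Court of Fenbourne, the Superior Court of Kelria — 2 in total.

2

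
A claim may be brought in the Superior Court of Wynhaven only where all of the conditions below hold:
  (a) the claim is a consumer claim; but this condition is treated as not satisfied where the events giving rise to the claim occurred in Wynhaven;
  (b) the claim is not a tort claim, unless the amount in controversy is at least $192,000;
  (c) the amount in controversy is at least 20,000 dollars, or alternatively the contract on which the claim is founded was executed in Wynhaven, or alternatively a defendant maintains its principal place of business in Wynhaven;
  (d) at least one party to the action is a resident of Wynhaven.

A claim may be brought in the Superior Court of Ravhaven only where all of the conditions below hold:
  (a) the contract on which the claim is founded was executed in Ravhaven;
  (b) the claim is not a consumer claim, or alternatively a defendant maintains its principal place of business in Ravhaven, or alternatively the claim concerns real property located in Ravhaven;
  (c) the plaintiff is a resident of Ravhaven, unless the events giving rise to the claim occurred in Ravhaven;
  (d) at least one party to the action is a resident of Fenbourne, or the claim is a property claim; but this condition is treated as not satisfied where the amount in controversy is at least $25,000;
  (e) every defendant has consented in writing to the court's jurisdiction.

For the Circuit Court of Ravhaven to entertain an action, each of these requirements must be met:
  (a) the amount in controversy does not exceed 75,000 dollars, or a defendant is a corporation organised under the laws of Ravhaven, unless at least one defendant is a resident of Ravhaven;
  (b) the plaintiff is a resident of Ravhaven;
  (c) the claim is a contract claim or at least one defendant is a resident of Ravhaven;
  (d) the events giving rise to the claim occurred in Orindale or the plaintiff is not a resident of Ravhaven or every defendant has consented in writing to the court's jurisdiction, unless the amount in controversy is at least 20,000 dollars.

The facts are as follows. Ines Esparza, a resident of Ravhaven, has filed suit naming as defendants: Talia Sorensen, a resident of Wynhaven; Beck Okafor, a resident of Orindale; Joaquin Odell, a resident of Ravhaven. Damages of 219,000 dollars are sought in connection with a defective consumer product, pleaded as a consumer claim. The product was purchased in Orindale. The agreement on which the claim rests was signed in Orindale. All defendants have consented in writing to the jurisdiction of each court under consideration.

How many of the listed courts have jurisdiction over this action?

The Superior Court of Wynhaven:
  (a) The claim is a consumer claim. The carve-out does not apply: the operative events occurred in Orindale, not Wynhaven. Satisfied.
  (b) The claim is a consumer claim, not a tort claim. Condition met.
  (c) The amount in controversy is 219,000 dollars, which meets the $20,000 floor, so this disjunct is met. Met.
  (d) Talia Sorensen resides in Wynhaven. Condition met.
  → Every requirement is satisfied — jurisdiction.
The Superior Court of Ravhaven:
  (a) The contract was executed in Orindale, not Ravhaven. Condition not met.
  (b) The claim is a consumer claim; no defendant is a corporation; the claim does not concern real property — every alternative fails. Fails.
  (c) The plaintiff resides in Ravhaven. Satisfied.
  (d) No party resides in Fenbourne; the claim is a consumer claim, not a property claim — no alternative holds. Not satisfied.
  (e) Every defendant has filed written consent. Met.
  → No jurisdiction.
The Circuit Court of Ravhaven:
  (a) The amount in controversy is 219,000 dollars, above the USD 75,000 ceiling; no defendant is a corporation — every alternative fails. But Joaquin Odell resides in Ravhaven, and the 'unless' clause therefore excuses the requirement. Met.
  (b) The plaintiff resides in Ravhaven. Satisfied.
  (c) Joaquin Odell resides in Ravhaven, so one alternative holds. Satisfied.
  (d) The operative events occurred in Orindale — that alternative is enough. Satisfied.
  → All conditions met; jurisdiction exists.
Courts with jurisdiction: the Superior Court of Wynhaven, the Circuit Court of Ravhaven — 2 in total.

2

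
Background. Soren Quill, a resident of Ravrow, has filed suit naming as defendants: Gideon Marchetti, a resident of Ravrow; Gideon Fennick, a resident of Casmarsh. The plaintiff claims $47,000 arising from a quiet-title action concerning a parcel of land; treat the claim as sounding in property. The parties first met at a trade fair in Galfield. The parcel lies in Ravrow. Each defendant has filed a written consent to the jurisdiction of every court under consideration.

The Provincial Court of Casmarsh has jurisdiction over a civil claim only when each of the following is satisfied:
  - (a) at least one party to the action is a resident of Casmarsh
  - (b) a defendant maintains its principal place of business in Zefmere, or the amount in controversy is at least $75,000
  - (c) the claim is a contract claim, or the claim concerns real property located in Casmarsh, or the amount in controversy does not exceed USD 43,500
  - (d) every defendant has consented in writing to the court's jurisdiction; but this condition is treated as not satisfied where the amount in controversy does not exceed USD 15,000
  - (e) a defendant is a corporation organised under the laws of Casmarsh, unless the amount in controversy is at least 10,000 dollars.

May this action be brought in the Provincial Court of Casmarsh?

The Provincial Court of Casmarsh:
  (a) Gideon Fennick resides in Casmarsh. Condition met.
  (b) No defendant is a corporation; the amount in controversy is $47,000, below the $75,000 floor — every alternative fails. Not satisfied.
  (c) The claim is a property claim, not a contract claim; the property lies in Ravrow, not Casmarsh; the amount in controversy is $47,000, above the USD 43,500 ceiling — no alternative holds. Condition not met.
  (d) Every defendant has filed written consent. The exception is not triggered, since the amount in controversy is 47,000 dollars, above the USD 15,000 ceiling. Condition met.
  (e) No defendant is a corporation. The proviso rescues it, though: the amount in controversy is $47,000, which meets the 10,000 dollars floor. Condition met.
  → At least one condition fails; no jurisdiction.

No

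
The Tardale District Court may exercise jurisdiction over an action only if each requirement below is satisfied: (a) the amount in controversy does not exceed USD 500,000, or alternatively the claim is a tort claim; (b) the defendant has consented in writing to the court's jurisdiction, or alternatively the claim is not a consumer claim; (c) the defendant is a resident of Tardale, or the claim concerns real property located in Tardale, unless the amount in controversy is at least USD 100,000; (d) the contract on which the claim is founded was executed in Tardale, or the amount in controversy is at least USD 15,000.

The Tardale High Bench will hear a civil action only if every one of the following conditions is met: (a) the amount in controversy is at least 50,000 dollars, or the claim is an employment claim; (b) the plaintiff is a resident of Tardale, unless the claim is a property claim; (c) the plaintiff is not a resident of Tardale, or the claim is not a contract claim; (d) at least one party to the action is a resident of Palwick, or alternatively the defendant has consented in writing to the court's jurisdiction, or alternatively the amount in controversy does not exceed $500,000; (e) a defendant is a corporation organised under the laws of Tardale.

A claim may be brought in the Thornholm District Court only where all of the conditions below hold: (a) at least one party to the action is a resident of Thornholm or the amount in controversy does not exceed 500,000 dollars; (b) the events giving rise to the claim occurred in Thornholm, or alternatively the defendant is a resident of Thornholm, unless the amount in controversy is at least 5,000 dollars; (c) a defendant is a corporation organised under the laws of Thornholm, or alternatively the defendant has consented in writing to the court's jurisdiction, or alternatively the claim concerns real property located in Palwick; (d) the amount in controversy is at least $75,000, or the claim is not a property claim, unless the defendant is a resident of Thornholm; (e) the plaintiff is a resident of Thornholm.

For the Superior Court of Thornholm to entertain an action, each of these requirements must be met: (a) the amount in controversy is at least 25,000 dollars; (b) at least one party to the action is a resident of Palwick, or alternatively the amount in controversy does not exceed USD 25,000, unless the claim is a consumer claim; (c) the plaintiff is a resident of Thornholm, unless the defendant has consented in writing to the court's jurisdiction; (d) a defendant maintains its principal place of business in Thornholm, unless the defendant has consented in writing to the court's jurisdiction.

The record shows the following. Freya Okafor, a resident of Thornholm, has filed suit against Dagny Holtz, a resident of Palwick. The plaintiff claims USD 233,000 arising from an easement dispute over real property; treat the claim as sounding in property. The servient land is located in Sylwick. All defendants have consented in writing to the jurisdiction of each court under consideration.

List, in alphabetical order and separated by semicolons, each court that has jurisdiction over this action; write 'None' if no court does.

the Superior Court of Thornholm; the Tardale District Court; the Thornholm District Court

The Tardale District Court:
  (a) The amount in controversy is 233,000 dollars, within the $500,000 ceiling — that alternative is enough. Condition met.
  (b) Every defendant has filed written consent, so one alternative holds. Condition met.
  (c) The defendant resides in Palwick, not Tardale; the property lies in Sylwick, not Tardale — none of the alternatives is met. But the amount in controversy is 233,000 dollars, which meets the USD 100,000 floor, and the 'unless' clause therefore excuses the requirement. Met.
  (d) The amount in controversy is USD 233,000, which meets the $15,000 floor — that alternative is enough. Satisfied.
  → The court has jurisdiction.
The Tardale High Bench:
  (a) The amount in controversy is 233,000 dollars, which meets the USD 50,000 floor, which satisfies one of the alternatives. Met.
  (b) The plaintiff resides in Thornholm, not Tardale. The proviso rescues it, though: the claim is a property claim. Met.
  (c) The plaintiff resides in Thornholm, which is not Tardale, which satisfies one of the alternatives. Satisfied.
  (d) Dagny Holtz resides in Palwick, so this disjunct is met. Met.
  (e) No defendant is a corporation. Not satisfied.
  → Not every requirement is met — no jurisdiction.
The Thornholm District Court:
  (a) Freya Okafor resides in Thornholm, so one alternative holds. Satisfied.
  (b) The operative events occurred in Sylwick, not Thornholm; the defendant resides in Palwick, not Thornholm — every alternative fails. The proviso rescues it, though: the amount in controversy is USD 233,000, which meets the $5,000 floor. Met.
  (c) Every defendant has filed written consent, so this disjunct is met. Satisfied.
  (d) The amount in controversy is USD 233,000, which meets the USD 75,000 floor, so this disjunct is met. Met.
  (e) The plaintiff resides in Thornholm. Met.
  → All conditions met; jurisdiction exists.
The Superior Court of Thornholm:
  (a) The amount in controversy is 233,000 dollars, which meets the $25,000 floor. Met.
  (b) Dagny Holtz resides in Palwick, which satisfies one of the alternatives. Condition met.
  (c) The plaintiff resides in Thornholm. Satisfied.
  (d) No defendant is a corporation. The proviso rescues it, though: every defendant has filed written consent. Condition met.
  → Jurisdiction lies.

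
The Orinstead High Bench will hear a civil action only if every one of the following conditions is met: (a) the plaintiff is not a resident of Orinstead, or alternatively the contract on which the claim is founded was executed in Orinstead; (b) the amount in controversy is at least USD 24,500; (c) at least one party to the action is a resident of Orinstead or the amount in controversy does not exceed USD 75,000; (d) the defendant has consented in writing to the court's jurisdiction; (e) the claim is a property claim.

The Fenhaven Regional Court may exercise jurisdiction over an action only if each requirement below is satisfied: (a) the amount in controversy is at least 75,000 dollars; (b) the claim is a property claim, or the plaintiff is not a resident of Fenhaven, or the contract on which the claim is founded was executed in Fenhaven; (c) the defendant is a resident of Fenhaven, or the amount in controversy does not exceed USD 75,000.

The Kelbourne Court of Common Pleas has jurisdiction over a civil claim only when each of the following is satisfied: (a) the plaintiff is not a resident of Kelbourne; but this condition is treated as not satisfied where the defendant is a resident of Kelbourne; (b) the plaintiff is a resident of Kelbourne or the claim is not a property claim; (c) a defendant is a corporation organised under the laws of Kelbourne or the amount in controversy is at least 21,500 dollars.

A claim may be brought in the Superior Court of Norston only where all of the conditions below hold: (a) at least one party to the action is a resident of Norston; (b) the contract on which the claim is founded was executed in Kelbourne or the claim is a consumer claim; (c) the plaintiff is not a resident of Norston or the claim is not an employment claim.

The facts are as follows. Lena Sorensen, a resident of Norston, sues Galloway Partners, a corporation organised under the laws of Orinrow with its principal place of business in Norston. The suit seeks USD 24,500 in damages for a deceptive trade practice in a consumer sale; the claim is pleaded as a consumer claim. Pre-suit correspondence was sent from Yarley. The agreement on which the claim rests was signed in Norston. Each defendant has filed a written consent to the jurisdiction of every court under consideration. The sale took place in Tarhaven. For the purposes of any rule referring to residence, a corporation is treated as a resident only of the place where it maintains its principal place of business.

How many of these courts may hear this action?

The Orinstead High Bench:
  (a) The plaintiff resides in Norston, which is not Orinstead, so this disjunct is met. Met.
  (b) The amount in controversy is $24,500, which meets the USD 24,500 floor. Condition met.
  (c) The amount in controversy is 24,500 dollars, within the 75,000 dollars ceiling — that alternative is enough. Satisfied.
  (d) Every defendant has filed written consent. Condition met.
  (e) The claim is a consumer claim, not a property claim. Fails.
  → No jurisdiction.
The Fenhaven Regional Court:
  (a) The amount in controversy is USD 24,500, below the 75,000 dollars floor. Not met.
  (b) The plaintiff resides in Norston, which is not Fenhaven, so one alternative holds. Met.
  (c) The amount in controversy is USD 24,500, within the 75,000 dollars ceiling, so one alternative holds. Satisfied.
  → At least one condition fails; no jurisdiction.
The Kelbourne Court of Common Pleas:
  (a) The plaintiff resides in Norston, which is not Kelbourne. And the carve-out is inapplicable — the defendant resides in Norston, not Kelbourne. Met.
  (b) The claim is a consumer claim, not a property claim, which satisfies one of the alternatives. Satisfied.
  (c) The amount in controversy is USD 24,500, which meets the 21,500 dollars floor, which satisfies one of the alternatives. Satisfied.
  → The court has jurisdiction.
The Superior Court of Norston:
  (a) Lena Sorensen resides in Norston. Condition met.
  (b) The claim is a consumer claim — that alternative is enough. Condition met.
  (c) The claim is a consumer claim, not an employment claim, so this disjunct is met. Met.
  → Jurisdiction lies.
Courts with jurisdiction: the Kelbourne Court of Common Pleas, the Superior Court of Norston — 2 in total.

2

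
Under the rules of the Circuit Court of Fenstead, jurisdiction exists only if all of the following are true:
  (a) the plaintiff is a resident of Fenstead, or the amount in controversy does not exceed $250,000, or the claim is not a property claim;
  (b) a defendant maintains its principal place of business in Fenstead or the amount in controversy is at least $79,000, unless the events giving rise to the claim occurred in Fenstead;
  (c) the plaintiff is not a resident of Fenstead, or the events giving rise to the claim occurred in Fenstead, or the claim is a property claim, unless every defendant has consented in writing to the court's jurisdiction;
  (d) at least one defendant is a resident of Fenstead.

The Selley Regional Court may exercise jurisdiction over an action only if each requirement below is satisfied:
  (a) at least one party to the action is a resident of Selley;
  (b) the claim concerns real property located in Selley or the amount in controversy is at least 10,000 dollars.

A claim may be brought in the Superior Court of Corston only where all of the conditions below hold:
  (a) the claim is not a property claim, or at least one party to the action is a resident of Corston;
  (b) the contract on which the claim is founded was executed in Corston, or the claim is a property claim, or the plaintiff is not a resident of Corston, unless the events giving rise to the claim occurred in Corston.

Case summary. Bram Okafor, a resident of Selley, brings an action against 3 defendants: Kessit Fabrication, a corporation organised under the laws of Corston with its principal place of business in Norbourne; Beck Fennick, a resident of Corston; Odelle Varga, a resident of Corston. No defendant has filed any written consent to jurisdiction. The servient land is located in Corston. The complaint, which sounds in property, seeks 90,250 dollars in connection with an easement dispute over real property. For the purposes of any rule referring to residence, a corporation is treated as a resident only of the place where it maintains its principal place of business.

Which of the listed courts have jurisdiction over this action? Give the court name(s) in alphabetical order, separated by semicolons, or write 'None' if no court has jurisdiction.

the Selley Regional Court; the Superior Court of Corston

The Circuit Court of Fenstead:
  (a) The amount in controversy is 90,250 dollars, within the USD 250,000 ceiling, which satisfies one of the alternatives. Condition met.
  (b) The amount in controversy is USD 90,250, which meets the USD 79,000 floor, so one alternative holds. Satisfied.
  (c) The plaintiff resides in Selley, which is not Fenstead, which satisfies one of the alternatives. Condition met.
  (d) No defendant resides in Fenstead (they reside in Norbourne, Corston, Corston). Not met.
  → The court lacks jurisdiction.
The Selley Regional Court:
  (a) Bram Okafor resides in Selley. Condition met.
  (b) The amount in controversy is 90,250 dollars, which meets the $10,000 floor, so this disjunct is met. Condition met.
  → All conditions met; jurisdiction exists.
The Superior Court of Corston:
  (a) Beck Fennick resides in Corston, which satisfies one of the alternatives. Condition met.
  (b) The claim is a property claim — that alternative is enough. Met.
  → Jurisdiction lies.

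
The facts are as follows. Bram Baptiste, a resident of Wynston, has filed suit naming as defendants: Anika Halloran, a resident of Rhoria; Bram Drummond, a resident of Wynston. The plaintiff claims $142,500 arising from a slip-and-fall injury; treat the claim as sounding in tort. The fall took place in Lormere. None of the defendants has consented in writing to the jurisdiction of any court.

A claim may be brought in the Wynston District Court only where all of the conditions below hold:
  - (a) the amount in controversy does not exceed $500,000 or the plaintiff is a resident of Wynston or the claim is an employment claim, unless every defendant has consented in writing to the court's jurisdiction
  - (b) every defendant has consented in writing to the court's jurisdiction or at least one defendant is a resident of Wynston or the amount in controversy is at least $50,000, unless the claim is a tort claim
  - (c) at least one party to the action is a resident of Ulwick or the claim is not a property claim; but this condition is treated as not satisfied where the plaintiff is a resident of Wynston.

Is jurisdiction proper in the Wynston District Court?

The Wynston District Court:
  (a) The amount in controversy is 142,500 dollars, within the $500,000 ceiling, so this disjunct is met. Satisfied.
  (b) Bram Drummond resides in Wynston, so this disjunct is met. Satisfied.
  (c) The claim is a tort claim, not a property claim, so one alternative holds. But the carve-out bites: the plaintiff resides in Wynston. Not met.
  → The court lacks jurisdiction.

No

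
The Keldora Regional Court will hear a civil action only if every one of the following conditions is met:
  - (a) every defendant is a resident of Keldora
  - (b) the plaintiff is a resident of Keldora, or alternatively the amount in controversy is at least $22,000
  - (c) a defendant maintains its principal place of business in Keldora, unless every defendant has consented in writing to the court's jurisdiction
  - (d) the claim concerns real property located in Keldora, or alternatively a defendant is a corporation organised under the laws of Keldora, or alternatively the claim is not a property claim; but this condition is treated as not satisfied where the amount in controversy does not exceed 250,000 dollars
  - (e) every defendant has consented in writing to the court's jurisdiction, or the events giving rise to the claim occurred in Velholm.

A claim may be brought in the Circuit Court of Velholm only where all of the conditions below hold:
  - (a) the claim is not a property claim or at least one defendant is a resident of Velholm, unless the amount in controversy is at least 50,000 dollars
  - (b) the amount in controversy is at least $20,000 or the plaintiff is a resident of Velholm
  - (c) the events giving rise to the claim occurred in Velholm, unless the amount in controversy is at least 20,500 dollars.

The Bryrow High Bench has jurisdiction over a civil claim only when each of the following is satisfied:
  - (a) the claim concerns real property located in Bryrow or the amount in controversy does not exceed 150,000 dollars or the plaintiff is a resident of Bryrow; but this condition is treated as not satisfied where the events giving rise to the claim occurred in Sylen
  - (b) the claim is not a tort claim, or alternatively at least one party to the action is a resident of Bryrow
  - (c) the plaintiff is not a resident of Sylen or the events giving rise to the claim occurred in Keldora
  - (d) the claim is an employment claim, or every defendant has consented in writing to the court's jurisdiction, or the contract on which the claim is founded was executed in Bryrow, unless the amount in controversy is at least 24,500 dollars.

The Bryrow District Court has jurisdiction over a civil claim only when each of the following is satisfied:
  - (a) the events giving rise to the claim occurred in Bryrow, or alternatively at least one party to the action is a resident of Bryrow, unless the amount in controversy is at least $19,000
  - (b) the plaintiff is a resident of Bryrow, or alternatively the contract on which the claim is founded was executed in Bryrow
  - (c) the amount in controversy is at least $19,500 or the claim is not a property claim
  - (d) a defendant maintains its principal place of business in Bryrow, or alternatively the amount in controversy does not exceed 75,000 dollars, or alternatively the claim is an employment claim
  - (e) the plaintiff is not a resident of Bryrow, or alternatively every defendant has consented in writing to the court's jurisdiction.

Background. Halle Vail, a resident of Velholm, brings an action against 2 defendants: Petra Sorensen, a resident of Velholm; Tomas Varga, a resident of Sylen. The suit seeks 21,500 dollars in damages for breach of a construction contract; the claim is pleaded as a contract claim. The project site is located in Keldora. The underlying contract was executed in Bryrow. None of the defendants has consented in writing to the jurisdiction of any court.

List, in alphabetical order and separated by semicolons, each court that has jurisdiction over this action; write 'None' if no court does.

the Bryrow District Court; the Bryrow High Bench; the Circuit Court of Velholm

The Keldora Regional Court:
  (a) The defendants reside as follows — Petra Sorensen in Velholm, Tomas Varga in Sylen — not all in Keldora. Not met.
  (b) The plaintiff resides in Velholm, not Keldora; the amount in controversy is USD 21,500, below the USD 22,000 floor — none of the alternatives is met. Not met.
  (c) No defendant is a corporation. Nor does the 'unless' clause help: no such written consent has been filed. Not satisfied.
  (d) The claim is a contract claim, not a property claim, so one alternative holds. But the carve-out bites: the amount in controversy is $21,500, within the $250,000 ceiling. Not met.
  (e) No such written consent has been filed; the operative events occurred in Keldora, not Velholm — no alternative holds. Not satisfied.
  → The court lacks jurisdiction.
The Circuit Court of Velholm:
  (a) The claim is a contract claim, not a property claim, so this disjunct is met. Met.
  (b) The amount in controversy is $21,500, which meets the USD 20,000 floor, so one alternative holds. Met.
  (c) The operative events occurred in Keldora, not Velholm. However, the amount in controversy is 21,500 dollars, which meets the USD 20,500 floor, so the 'unless' proviso supplies this condition. Condition met.
  → Every requirement is satisfied — jurisdiction.
The Bryrow High Bench:
  (a) The amount in controversy is $21,500, within the $150,000 ceiling, so this disjunct is met. The exception is not triggered, since the operative events occurred in Keldora, not Sylen. Satisfied.
  (b) The claim is a contract claim, not a tort claim, so one alternative holds. Condition met.
  (c) The plaintiff resides in Velholm, which is not Sylen, which satisfies one of the alternatives. Condition met.
  (d) The contract was executed in Bryrow, so this disjunct is met. Condition met.
  → All conditions met; jurisdiction exists.
The Bryrow District Court:
  (a) The operative events occurred in Keldora, not Bryrow; no party resides in Bryrow — no alternative holds. The proviso rescues it, though: the amount in controversy is $21,500, which meets the 19,000 dollars floor. Condition met.
  (b) The contract was executed in Bryrow, which satisfies one of the alternatives. Condition met.
  (c) The amount in controversy is $21,500, which meets the 19,500 dollars floor, so this disjunct is met. Met.
  (d) The amount in controversy is USD 21,500, within the 75,000 dollars ceiling — that alternative is enough. Met.
  (e) The plaintiff resides in Velholm, which is not Bryrow, so one alternative holds. Met.
  → The court has jurisdiction.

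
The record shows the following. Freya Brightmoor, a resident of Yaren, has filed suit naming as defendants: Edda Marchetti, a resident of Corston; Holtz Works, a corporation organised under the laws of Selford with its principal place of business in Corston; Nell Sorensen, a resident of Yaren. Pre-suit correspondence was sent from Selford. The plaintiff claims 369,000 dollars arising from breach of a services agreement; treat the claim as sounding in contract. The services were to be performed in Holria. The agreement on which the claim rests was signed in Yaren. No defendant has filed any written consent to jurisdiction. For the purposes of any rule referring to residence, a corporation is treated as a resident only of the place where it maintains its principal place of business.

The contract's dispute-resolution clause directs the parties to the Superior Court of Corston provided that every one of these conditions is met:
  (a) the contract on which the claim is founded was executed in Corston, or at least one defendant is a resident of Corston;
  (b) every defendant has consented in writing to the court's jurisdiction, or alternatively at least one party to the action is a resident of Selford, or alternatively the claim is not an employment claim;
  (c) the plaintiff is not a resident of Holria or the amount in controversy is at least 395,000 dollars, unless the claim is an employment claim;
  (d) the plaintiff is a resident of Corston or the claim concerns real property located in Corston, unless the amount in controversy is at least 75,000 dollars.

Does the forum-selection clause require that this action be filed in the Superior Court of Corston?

Yes

The Superior Court of Corston:
  (a) Edda Marchetti resides in Corston — that alternative is enough. Condition met.
  (b) The claim is a contract claim, not an employment claim, which satisfies one of the alternatives. Met.
  (c) The plaintiff resides in Yaren, which is not Holria, which satisfies one of the alternatives. Met.
  (d) The plaintiff resides in Yaren, not Corston; the claim does not concern real property — no alternative holds. However, the amount in controversy is $369,000, which meets the USD 75,000 floor, so the 'unless' proviso supplies this condition. Satisfied.
  → Forum clause is triggered.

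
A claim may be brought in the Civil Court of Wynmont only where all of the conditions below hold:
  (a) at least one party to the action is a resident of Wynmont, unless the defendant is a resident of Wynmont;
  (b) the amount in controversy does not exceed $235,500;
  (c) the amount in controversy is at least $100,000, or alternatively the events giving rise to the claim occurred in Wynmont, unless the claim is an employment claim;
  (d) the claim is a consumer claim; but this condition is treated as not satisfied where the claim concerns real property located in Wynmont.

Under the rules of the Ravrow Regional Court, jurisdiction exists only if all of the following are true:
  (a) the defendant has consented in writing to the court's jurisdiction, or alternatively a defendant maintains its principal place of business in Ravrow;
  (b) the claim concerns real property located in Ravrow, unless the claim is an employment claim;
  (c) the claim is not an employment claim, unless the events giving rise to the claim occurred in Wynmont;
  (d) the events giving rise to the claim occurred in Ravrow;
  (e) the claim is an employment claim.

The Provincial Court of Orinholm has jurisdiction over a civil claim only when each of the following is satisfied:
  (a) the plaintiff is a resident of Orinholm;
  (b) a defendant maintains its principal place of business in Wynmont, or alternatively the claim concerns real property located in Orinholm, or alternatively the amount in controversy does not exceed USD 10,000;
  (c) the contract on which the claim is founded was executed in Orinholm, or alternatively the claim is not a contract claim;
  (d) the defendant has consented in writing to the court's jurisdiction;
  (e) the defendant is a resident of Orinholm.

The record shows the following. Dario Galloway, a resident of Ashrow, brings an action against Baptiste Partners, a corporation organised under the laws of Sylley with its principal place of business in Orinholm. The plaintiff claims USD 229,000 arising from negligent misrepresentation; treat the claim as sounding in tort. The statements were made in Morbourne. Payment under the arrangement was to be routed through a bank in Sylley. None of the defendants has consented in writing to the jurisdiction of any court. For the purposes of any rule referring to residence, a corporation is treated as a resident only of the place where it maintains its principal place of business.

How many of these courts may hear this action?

The Civil Court of Wynmont:
  (a) No party resides in Wynmont. Nor does the 'unless' clause help: the defendant resides in Orinholm, not Wynmont. Not met.
  (b) The amount in controversy is $229,000, within the USD 235,500 ceiling. Condition met.
  (c) The amount in controversy is $229,000, which meets the USD 100,000 floor, which satisfies one of the alternatives. Condition met.
  (d) The claim is a tort claim, not a consumer claim. Not met.
  → Not every requirement is met — no jurisdiction.
The Ravrow Regional Court:
  (a) No such written consent has been filed; the corporate defendant(s) have their principal place of business in Orinholm, not Ravrow — every alternative fails. Fails.
  (b) The claim does not concern real property. Nor does the 'unless' clause help: the claim is a tort claim, not an employment claim. Condition not met.
  (c) The claim is a tort claim, not an employment claim. Met.
  (d) The operative events occurred in Morbourne, not Ravrow. Not met.
  (e) The claim is a tort claim, not an employment claim. Not met.
  → No jurisdiction.
The Provincial Court of Orinholm:
  (a) The plaintiff resides in Ashrow, not Orinholm. Not satisfied.
  (b) The corporate defendant(s) have their principal place of business in Orinholm, not Wynmont; the claim does not concern real property; the amount in controversy is 229,000 dollars, above the USD 10,000 ceiling — none of the alternatives is met. Not met.
  (c) The claim is a tort claim, not a contract claim, so one alternative holds. Condition met.
  (d) No such written consent has been filed. Condition not met.
  (e) The defendant resides in Orinholm. Condition met.
  → The court lacks jurisdiction.
No court satisfies all of its conditions.

0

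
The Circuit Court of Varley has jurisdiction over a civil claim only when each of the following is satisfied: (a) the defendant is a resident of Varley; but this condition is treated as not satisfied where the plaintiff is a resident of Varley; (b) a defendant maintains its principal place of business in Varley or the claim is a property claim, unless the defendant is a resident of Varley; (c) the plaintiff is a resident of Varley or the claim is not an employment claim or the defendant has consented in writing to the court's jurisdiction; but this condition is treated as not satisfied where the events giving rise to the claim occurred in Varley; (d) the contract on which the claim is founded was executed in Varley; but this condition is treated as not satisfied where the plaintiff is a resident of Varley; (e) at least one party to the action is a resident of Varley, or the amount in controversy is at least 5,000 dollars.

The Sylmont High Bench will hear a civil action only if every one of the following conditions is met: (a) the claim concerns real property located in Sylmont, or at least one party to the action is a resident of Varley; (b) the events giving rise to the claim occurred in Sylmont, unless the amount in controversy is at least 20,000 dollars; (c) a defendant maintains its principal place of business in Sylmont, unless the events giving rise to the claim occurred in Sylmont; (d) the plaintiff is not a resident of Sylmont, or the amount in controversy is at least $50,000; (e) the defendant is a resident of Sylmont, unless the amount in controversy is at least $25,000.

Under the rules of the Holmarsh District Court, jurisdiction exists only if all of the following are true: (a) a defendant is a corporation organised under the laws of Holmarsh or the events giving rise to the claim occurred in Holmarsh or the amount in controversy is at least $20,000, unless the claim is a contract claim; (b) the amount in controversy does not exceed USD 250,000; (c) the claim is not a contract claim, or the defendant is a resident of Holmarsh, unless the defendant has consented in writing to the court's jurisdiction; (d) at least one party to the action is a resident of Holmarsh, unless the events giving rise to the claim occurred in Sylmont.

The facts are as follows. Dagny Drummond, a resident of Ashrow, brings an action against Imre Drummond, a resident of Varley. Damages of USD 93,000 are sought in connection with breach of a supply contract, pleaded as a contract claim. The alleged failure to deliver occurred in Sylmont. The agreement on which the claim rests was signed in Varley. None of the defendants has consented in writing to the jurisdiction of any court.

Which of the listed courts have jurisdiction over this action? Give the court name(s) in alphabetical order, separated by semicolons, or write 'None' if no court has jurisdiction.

The Circuit Court of Varley:
  (a) The defendant resides in Varley. The carve-out does not apply: the plaintiff resides in Ashrow, not Varley. Satisfied.
  (b) No defendant is a corporation; the claim is a contract claim, not a property claim — every alternative fails. But the defendant resides in Varley, and the 'unless' clause therefore excuses the requirement. Condition met.
  (c) The claim is a contract claim, not an employment claim, which satisfies one of the alternatives. The exception is not triggered, since the operative events occurred in Sylmont, not Varley. Met.
  (d) The contract was executed in Varley. The carve-out does not apply: the plaintiff resides in Ashrow, not Varley. Satisfied.
  (e) Imre Drummond resides in Varley, which satisfies one of the alternatives. Satisfied.
  → Every requirement is satisfied — jurisdiction.
The Sylmont High Bench:
  (a) Imre Drummond resides in Varley, so one alternative holds. Met.
  (b) The operative events occurred in Sylmont. Met.
  (c) No defendant is a corporation. However, the operative events occurred in Sylmont, so the 'unless' proviso supplies this condition. Satisfied.
  (d) The plaintiff resides in Ashrow, which is not Sylmont, which satisfies one of the alternatives. Satisfied.
  (e) The defendant resides in Varley, not Sylmont. But the amount in controversy is USD 93,000, which meets the 25,000 dollars floor, and the 'unless' clause therefore excuses the requirement. Satisfied.
  → The court has jurisdiction.
The Holmarsh District Court:
  (a) The amount in controversy is USD 93,000, which meets the 20,000 dollars floor, so this disjunct is met. Condition met.
  (b) The amount in controversy is 93,000 dollars, within the USD 250,000 ceiling. Met.
  (c) The claim is a contract claim; the defendant resides in Varley, not Holmarsh — no alternative holds. The proviso offers no rescue either, since no such written consent has been filed. Not satisfied.
  (d) No party resides in Holmarsh. But the operative events occurred in Sylmont, and the 'unless' clause therefore excuses the requirement. Condition met.
  → The court lacks jurisdiction.

the Circuit Court of Varley; the Sylmont High Bench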